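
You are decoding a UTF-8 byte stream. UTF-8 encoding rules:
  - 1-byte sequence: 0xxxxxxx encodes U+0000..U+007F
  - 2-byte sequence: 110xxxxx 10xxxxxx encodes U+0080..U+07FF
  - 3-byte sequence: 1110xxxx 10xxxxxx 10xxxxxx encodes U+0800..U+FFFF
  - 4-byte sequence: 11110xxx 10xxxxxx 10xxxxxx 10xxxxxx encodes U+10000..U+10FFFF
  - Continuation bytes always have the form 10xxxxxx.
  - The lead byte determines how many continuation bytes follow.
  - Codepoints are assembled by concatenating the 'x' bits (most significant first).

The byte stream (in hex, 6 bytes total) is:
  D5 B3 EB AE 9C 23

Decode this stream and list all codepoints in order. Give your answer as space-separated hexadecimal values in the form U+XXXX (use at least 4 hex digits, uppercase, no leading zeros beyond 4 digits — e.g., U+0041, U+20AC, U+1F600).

Byte[0]=D5: 2-byte lead, need 1 cont bytes. acc=0x15
Byte[1]=B3: continuation. acc=(acc<<6)|0x33=0x573
Completed: cp=U+0573 (starts at byte 0)
Byte[2]=EB: 3-byte lead, need 2 cont bytes. acc=0xB
Byte[3]=AE: continuation. acc=(acc<<6)|0x2E=0x2EE
Byte[4]=9C: continuation. acc=(acc<<6)|0x1C=0xBB9C
Completed: cp=U+BB9C (starts at byte 2)
Byte[5]=23: 1-byte ASCII. cp=U+0023

Answer: U+0573 U+BB9C U+0023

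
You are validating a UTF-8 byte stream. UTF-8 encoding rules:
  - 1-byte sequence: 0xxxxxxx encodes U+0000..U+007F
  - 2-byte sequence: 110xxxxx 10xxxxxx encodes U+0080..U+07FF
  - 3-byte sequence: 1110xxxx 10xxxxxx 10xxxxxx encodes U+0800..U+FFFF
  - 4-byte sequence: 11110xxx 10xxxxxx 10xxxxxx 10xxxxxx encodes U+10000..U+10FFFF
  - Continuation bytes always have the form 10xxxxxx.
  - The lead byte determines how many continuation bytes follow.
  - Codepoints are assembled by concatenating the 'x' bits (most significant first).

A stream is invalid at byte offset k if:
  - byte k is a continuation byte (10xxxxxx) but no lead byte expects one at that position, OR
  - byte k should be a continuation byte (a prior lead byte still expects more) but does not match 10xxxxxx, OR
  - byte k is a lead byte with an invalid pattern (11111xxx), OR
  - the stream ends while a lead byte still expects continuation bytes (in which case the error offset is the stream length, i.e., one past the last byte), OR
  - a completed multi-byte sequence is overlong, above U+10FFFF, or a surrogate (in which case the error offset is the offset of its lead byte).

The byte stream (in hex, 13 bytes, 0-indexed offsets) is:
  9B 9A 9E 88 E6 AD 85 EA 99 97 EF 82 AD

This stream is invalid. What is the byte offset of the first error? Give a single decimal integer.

Byte[0]=9B: INVALID lead byte (not 0xxx/110x/1110/11110)

Answer: 0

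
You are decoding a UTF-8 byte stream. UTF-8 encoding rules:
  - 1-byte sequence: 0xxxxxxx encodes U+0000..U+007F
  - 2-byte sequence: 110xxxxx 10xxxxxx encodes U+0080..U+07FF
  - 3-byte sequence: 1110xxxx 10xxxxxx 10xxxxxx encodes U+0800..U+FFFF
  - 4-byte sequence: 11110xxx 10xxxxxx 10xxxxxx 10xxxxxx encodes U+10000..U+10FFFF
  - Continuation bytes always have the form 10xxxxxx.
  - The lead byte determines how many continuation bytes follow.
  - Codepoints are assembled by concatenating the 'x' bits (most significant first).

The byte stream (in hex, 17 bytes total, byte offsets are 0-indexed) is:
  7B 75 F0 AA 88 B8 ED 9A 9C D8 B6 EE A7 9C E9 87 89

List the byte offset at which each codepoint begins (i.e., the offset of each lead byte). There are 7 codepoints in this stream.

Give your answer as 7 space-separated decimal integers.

Byte[0]=7B: 1-byte ASCII. cp=U+007B
Byte[1]=75: 1-byte ASCII. cp=U+0075
Byte[2]=F0: 4-byte lead, need 3 cont bytes. acc=0x0
Byte[3]=AA: continuation. acc=(acc<<6)|0x2A=0x2A
Byte[4]=88: continuation. acc=(acc<<6)|0x08=0xA88
Byte[5]=B8: continuation. acc=(acc<<6)|0x38=0x2A238
Completed: cp=U+2A238 (starts at byte 2)
Byte[6]=ED: 3-byte lead, need 2 cont bytes. acc=0xD
Byte[7]=9A: continuation. acc=(acc<<6)|0x1A=0x35A
Byte[8]=9C: continuation. acc=(acc<<6)|0x1C=0xD69C
Completed: cp=U+D69C (starts at byte 6)
Byte[9]=D8: 2-byte lead, need 1 cont bytes. acc=0x18
Byte[10]=B6: continuation. acc=(acc<<6)|0x36=0x636
Completed: cp=U+0636 (starts at byte 9)
Byte[11]=EE: 3-byte lead, need 2 cont bytes. acc=0xE
Byte[12]=A7: continuation. acc=(acc<<6)|0x27=0x3A7
Byte[13]=9C: continuation. acc=(acc<<6)|0x1C=0xE9DC
Completed: cp=U+E9DC (starts at byte 11)
Byte[14]=E9: 3-byte lead, need 2 cont bytes. acc=0x9
Byte[15]=87: continuation. acc=(acc<<6)|0x07=0x247
Byte[16]=89: continuation. acc=(acc<<6)|0x09=0x91C9
Completed: cp=U+91C9 (starts at byte 14)

Answer: 0 1 2 6 9 11 14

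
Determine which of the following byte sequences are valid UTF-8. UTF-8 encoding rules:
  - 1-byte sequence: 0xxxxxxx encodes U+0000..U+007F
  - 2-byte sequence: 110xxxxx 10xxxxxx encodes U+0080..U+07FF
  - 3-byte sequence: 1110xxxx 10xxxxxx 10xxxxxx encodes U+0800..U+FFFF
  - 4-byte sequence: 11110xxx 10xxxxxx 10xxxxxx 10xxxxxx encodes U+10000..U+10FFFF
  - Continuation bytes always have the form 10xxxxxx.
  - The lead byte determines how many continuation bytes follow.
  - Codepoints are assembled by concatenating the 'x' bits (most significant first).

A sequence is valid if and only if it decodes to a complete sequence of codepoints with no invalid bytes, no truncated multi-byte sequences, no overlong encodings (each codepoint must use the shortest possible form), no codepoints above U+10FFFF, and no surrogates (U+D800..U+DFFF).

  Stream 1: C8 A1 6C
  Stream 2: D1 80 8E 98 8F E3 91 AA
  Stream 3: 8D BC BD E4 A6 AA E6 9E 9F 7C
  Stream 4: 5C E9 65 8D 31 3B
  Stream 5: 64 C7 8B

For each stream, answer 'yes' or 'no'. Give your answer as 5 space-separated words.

Stream 1: decodes cleanly. VALID
Stream 2: error at byte offset 2. INVALID
Stream 3: error at byte offset 0. INVALID
Stream 4: error at byte offset 2. INVALID
Stream 5: decodes cleanly. VALID

Answer: yes no no no yes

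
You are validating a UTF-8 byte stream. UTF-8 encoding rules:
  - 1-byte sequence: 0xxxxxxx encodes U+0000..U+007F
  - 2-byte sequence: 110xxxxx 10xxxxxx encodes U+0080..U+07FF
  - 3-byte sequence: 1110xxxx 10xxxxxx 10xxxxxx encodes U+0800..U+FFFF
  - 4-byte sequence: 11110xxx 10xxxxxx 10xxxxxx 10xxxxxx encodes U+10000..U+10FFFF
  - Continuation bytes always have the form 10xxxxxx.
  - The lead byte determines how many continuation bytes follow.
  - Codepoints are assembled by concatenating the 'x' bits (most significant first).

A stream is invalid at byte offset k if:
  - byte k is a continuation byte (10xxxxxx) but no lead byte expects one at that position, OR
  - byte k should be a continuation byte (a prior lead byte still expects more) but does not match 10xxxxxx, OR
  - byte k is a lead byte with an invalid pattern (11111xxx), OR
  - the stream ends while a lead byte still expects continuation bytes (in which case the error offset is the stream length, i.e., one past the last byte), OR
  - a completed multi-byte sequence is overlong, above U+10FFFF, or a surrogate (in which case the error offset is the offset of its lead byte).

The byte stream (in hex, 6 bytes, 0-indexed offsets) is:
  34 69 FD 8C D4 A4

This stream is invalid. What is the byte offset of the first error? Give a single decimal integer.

Answer: 2

Derivation:
Byte[0]=34: 1-byte ASCII. cp=U+0034
Byte[1]=69: 1-byte ASCII. cp=U+0069
Byte[2]=FD: INVALID lead byte (not 0xxx/110x/1110/11110)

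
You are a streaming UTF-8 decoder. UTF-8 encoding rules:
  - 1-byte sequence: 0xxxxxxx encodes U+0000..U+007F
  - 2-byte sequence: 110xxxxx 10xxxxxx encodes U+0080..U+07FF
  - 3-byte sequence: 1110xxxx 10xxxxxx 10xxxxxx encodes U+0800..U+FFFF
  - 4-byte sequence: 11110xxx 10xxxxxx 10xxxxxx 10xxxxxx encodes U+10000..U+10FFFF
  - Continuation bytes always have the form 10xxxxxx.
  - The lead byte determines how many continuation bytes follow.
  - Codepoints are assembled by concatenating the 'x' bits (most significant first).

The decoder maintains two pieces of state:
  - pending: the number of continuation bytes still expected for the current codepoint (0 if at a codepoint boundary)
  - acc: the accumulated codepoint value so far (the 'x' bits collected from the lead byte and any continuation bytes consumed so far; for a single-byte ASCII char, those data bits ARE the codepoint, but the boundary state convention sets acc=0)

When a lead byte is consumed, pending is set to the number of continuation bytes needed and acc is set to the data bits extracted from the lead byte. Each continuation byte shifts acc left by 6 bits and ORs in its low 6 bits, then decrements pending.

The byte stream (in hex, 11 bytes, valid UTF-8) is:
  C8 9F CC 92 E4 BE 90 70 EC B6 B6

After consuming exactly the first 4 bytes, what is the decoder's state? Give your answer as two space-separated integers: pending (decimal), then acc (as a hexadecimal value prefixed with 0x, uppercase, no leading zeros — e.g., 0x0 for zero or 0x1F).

Byte[0]=C8: 2-byte lead. pending=1, acc=0x8
Byte[1]=9F: continuation. acc=(acc<<6)|0x1F=0x21F, pending=0
Byte[2]=CC: 2-byte lead. pending=1, acc=0xC
Byte[3]=92: continuation. acc=(acc<<6)|0x12=0x312, pending=0

Answer: 0 0x312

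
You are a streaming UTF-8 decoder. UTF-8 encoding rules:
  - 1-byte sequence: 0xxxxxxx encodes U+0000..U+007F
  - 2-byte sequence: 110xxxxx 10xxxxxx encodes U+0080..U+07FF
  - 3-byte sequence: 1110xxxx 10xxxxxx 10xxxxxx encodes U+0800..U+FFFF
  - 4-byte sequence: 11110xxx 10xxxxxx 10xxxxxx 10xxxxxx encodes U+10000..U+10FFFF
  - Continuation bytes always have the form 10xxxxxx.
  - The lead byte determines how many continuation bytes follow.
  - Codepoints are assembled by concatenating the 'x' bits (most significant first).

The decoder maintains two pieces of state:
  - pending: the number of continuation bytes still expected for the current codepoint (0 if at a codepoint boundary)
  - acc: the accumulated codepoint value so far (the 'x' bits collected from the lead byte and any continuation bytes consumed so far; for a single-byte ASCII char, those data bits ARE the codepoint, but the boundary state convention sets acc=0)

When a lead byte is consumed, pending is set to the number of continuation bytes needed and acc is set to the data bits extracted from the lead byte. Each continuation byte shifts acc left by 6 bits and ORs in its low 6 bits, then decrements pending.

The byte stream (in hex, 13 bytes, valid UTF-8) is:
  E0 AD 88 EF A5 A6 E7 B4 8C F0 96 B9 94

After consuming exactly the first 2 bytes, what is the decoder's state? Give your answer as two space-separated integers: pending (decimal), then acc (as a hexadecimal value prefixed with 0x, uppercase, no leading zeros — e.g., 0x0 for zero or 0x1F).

Answer: 1 0x2D

Derivation:
Byte[0]=E0: 3-byte lead. pending=2, acc=0x0
Byte[1]=AD: continuation. acc=(acc<<6)|0x2D=0x2D, pending=1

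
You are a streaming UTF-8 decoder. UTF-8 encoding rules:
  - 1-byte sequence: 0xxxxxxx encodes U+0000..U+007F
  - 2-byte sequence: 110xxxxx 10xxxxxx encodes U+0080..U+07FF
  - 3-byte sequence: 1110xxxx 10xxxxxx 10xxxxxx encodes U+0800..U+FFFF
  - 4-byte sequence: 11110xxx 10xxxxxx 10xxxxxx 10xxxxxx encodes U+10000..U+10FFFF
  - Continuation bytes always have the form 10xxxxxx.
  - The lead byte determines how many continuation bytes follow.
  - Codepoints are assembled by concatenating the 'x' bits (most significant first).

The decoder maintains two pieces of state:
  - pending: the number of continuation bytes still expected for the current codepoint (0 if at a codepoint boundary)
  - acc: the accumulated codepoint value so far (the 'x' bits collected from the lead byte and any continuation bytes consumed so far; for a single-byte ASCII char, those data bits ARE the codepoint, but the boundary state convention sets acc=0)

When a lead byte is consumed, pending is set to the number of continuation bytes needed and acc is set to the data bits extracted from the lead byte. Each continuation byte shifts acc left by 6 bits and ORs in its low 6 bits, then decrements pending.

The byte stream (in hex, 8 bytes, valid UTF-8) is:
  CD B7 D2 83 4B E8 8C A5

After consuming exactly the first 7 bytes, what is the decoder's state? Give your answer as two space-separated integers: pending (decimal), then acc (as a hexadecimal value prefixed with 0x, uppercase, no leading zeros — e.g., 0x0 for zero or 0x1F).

Byte[0]=CD: 2-byte lead. pending=1, acc=0xD
Byte[1]=B7: continuation. acc=(acc<<6)|0x37=0x377, pending=0
Byte[2]=D2: 2-byte lead. pending=1, acc=0x12
Byte[3]=83: continuation. acc=(acc<<6)|0x03=0x483, pending=0
Byte[4]=4B: 1-byte. pending=0, acc=0x0
Byte[5]=E8: 3-byte lead. pending=2, acc=0x8
Byte[6]=8C: continuation. acc=(acc<<6)|0x0C=0x20C, pending=1

Answer: 1 0x20C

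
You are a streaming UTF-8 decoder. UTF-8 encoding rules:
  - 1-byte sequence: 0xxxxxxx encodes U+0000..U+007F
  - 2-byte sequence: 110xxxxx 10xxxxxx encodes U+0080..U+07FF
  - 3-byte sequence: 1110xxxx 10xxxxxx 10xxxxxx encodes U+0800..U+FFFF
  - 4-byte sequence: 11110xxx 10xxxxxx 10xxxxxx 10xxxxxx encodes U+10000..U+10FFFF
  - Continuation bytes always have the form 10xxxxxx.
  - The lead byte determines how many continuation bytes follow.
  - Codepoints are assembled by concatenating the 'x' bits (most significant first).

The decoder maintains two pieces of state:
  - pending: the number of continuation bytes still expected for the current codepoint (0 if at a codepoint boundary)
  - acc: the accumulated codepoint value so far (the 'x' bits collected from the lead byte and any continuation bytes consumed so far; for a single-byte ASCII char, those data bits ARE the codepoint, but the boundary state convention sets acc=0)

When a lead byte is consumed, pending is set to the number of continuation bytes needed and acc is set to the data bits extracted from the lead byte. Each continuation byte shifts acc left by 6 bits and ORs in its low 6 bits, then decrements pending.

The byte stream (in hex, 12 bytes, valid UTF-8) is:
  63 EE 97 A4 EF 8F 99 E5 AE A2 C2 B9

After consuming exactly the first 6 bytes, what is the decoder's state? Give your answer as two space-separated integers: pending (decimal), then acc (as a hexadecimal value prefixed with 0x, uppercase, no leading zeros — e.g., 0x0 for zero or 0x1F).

Answer: 1 0x3CF

Derivation:
Byte[0]=63: 1-byte. pending=0, acc=0x0
Byte[1]=EE: 3-byte lead. pending=2, acc=0xE
Byte[2]=97: continuation. acc=(acc<<6)|0x17=0x397, pending=1
Byte[3]=A4: continuation. acc=(acc<<6)|0x24=0xE5E4, pending=0
Byte[4]=EF: 3-byte lead. pending=2, acc=0xF
Byte[5]=8F: continuation. acc=(acc<<6)|0x0F=0x3CF, pending=1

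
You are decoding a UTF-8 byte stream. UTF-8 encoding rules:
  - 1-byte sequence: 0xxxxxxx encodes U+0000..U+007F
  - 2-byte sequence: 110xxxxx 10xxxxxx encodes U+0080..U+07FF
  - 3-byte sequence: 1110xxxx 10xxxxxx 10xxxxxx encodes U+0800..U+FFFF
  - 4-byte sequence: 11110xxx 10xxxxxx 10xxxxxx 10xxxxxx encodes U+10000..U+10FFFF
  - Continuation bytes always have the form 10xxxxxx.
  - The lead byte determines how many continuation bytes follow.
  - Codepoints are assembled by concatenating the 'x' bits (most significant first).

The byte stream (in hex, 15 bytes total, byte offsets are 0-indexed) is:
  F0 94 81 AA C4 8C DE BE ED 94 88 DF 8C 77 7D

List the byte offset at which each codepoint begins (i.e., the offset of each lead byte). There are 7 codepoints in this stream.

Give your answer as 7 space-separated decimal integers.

Byte[0]=F0: 4-byte lead, need 3 cont bytes. acc=0x0
Byte[1]=94: continuation. acc=(acc<<6)|0x14=0x14
Byte[2]=81: continuation. acc=(acc<<6)|0x01=0x501
Byte[3]=AA: continuation. acc=(acc<<6)|0x2A=0x1406A
Completed: cp=U+1406A (starts at byte 0)
Byte[4]=C4: 2-byte lead, need 1 cont bytes. acc=0x4
Byte[5]=8C: continuation. acc=(acc<<6)|0x0C=0x10C
Completed: cp=U+010C (starts at byte 4)
Byte[6]=DE: 2-byte lead, need 1 cont bytes. acc=0x1E
Byte[7]=BE: continuation. acc=(acc<<6)|0x3E=0x7BE
Completed: cp=U+07BE (starts at byte 6)
Byte[8]=ED: 3-byte lead, need 2 cont bytes. acc=0xD
Byte[9]=94: continuation. acc=(acc<<6)|0x14=0x354
Byte[10]=88: continuation. acc=(acc<<6)|0x08=0xD508
Completed: cp=U+D508 (starts at byte 8)
Byte[11]=DF: 2-byte lead, need 1 cont bytes. acc=0x1F
Byte[12]=8C: continuation. acc=(acc<<6)|0x0C=0x7CC
Completed: cp=U+07CC (starts at byte 11)
Byte[13]=77: 1-byte ASCII. cp=U+0077
Byte[14]=7D: 1-byte ASCII. cp=U+007D

Answer: 0 4 6 8 11 13 14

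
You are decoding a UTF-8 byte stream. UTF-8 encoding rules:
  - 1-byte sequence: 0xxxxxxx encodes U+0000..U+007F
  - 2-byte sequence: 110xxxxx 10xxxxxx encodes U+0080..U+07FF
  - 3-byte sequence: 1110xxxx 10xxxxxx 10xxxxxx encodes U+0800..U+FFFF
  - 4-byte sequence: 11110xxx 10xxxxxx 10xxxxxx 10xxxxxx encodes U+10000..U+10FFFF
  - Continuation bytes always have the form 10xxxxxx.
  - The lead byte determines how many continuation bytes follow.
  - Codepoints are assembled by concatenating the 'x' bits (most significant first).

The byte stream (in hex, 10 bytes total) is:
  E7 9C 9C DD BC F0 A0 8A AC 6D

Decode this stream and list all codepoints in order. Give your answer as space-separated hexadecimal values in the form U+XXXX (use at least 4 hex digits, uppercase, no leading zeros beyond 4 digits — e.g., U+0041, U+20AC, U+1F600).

Byte[0]=E7: 3-byte lead, need 2 cont bytes. acc=0x7
Byte[1]=9C: continuation. acc=(acc<<6)|0x1C=0x1DC
Byte[2]=9C: continuation. acc=(acc<<6)|0x1C=0x771C
Completed: cp=U+771C (starts at byte 0)
Byte[3]=DD: 2-byte lead, need 1 cont bytes. acc=0x1D
Byte[4]=BC: continuation. acc=(acc<<6)|0x3C=0x77C
Completed: cp=U+077C (starts at byte 3)
Byte[5]=F0: 4-byte lead, need 3 cont bytes. acc=0x0
Byte[6]=A0: continuation. acc=(acc<<6)|0x20=0x20
Byte[7]=8A: continuation. acc=(acc<<6)|0x0A=0x80A
Byte[8]=AC: continuation. acc=(acc<<6)|0x2C=0x202AC
Completed: cp=U+202AC (starts at byte 5)
Byte[9]=6D: 1-byte ASCII. cp=U+006D

Answer: U+771C U+077C U+202AC U+006D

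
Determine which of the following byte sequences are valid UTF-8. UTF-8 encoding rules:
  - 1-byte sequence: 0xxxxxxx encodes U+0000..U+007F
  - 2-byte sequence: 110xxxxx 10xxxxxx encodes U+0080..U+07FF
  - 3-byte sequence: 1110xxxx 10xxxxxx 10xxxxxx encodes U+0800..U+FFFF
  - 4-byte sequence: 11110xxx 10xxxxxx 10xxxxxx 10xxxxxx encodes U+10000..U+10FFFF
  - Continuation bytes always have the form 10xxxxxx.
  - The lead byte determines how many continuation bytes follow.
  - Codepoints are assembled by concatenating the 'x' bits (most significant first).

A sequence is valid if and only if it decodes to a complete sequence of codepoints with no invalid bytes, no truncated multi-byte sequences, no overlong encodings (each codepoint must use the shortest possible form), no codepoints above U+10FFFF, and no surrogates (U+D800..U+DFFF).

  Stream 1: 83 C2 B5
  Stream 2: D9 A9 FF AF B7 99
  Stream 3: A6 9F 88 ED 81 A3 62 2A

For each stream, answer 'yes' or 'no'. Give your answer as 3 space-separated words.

Answer: no no no

Derivation:
Stream 1: error at byte offset 0. INVALID
Stream 2: error at byte offset 2. INVALID
Stream 3: error at byte offset 0. INVALID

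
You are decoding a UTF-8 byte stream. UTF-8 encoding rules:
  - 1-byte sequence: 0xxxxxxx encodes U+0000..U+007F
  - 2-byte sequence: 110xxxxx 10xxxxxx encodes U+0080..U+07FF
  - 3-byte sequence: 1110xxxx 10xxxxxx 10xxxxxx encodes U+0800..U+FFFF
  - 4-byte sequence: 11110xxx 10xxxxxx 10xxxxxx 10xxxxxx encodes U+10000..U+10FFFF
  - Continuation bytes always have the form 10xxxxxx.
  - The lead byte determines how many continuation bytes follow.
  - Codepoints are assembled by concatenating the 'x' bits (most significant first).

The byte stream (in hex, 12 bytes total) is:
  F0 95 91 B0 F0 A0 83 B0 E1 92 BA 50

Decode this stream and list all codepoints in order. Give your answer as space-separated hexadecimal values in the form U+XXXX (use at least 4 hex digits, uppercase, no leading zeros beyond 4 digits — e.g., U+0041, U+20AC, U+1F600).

Byte[0]=F0: 4-byte lead, need 3 cont bytes. acc=0x0
Byte[1]=95: continuation. acc=(acc<<6)|0x15=0x15
Byte[2]=91: continuation. acc=(acc<<6)|0x11=0x551
Byte[3]=B0: continuation. acc=(acc<<6)|0x30=0x15470
Completed: cp=U+15470 (starts at byte 0)
Byte[4]=F0: 4-byte lead, need 3 cont bytes. acc=0x0
Byte[5]=A0: continuation. acc=(acc<<6)|0x20=0x20
Byte[6]=83: continuation. acc=(acc<<6)|0x03=0x803
Byte[7]=B0: continuation. acc=(acc<<6)|0x30=0x200F0
Completed: cp=U+200F0 (starts at byte 4)
Byte[8]=E1: 3-byte lead, need 2 cont bytes. acc=0x1
Byte[9]=92: continuation. acc=(acc<<6)|0x12=0x52
Byte[10]=BA: continuation. acc=(acc<<6)|0x3A=0x14BA
Completed: cp=U+14BA (starts at byte 8)
Byte[11]=50: 1-byte ASCII. cp=U+0050

Answer: U+15470 U+200F0 U+14BA U+0050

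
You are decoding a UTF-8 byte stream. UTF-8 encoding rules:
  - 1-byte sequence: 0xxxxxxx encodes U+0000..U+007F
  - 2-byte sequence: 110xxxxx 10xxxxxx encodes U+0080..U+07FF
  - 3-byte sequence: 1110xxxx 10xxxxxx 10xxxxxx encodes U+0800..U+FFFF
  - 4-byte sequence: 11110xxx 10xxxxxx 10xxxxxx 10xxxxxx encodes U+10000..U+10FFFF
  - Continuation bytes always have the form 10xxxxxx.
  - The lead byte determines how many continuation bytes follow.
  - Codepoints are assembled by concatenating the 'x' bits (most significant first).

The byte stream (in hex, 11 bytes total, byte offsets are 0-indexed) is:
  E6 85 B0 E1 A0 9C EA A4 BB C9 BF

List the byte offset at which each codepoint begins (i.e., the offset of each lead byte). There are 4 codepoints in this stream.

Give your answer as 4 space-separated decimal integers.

Answer: 0 3 6 9

Derivation:
Byte[0]=E6: 3-byte lead, need 2 cont bytes. acc=0x6
Byte[1]=85: continuation. acc=(acc<<6)|0x05=0x185
Byte[2]=B0: continuation. acc=(acc<<6)|0x30=0x6170
Completed: cp=U+6170 (starts at byte 0)
Byte[3]=E1: 3-byte lead, need 2 cont bytes. acc=0x1
Byte[4]=A0: continuation. acc=(acc<<6)|0x20=0x60
Byte[5]=9C: continuation. acc=(acc<<6)|0x1C=0x181C
Completed: cp=U+181C (starts at byte 3)
Byte[6]=EA: 3-byte lead, need 2 cont bytes. acc=0xA
Byte[7]=A4: continuation. acc=(acc<<6)|0x24=0x2A4
Byte[8]=BB: continuation. acc=(acc<<6)|0x3B=0xA93B
Completed: cp=U+A93B (starts at byte 6)
Byte[9]=C9: 2-byte lead, need 1 cont bytes. acc=0x9
Byte[10]=BF: continuation. acc=(acc<<6)|0x3F=0x27F
Completed: cp=U+027F (starts at byte 9)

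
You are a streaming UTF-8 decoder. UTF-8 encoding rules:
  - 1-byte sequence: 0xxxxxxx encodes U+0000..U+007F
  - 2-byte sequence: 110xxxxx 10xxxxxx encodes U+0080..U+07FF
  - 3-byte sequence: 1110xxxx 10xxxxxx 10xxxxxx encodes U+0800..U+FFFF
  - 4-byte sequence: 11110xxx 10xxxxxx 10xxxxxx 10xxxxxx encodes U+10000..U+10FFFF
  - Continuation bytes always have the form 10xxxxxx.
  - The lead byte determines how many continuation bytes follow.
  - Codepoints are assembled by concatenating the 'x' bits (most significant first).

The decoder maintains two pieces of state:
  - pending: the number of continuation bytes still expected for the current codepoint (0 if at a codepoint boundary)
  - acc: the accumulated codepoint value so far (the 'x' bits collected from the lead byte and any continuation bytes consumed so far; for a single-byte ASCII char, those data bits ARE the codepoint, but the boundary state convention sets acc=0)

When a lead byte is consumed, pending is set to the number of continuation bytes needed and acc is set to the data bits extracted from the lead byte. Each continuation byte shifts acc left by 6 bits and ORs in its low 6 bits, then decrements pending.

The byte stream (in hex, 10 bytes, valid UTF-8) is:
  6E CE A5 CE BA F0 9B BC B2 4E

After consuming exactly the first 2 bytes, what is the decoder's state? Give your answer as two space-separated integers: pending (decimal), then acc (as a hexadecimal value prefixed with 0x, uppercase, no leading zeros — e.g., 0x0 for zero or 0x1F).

Answer: 1 0xE

Derivation:
Byte[0]=6E: 1-byte. pending=0, acc=0x0
Byte[1]=CE: 2-byte lead. pending=1, acc=0xE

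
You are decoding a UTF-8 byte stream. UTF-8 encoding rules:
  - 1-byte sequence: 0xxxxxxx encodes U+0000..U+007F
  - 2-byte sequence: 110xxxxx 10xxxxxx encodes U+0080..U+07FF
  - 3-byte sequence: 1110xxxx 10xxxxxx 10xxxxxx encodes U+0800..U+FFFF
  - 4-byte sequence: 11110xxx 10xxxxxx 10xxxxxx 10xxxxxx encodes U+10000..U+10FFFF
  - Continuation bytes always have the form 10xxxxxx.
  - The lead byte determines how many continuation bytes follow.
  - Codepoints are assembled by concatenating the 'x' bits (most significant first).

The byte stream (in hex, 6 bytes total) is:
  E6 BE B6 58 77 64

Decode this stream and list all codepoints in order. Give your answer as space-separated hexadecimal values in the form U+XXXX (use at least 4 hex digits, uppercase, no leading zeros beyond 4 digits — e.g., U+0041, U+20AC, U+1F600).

Byte[0]=E6: 3-byte lead, need 2 cont bytes. acc=0x6
Byte[1]=BE: continuation. acc=(acc<<6)|0x3E=0x1BE
Byte[2]=B6: continuation. acc=(acc<<6)|0x36=0x6FB6
Completed: cp=U+6FB6 (starts at byte 0)
Byte[3]=58: 1-byte ASCII. cp=U+0058
Byte[4]=77: 1-byte ASCII. cp=U+0077
Byte[5]=64: 1-byte ASCII. cp=U+0064

Answer: U+6FB6 U+0058 U+0077 U+0064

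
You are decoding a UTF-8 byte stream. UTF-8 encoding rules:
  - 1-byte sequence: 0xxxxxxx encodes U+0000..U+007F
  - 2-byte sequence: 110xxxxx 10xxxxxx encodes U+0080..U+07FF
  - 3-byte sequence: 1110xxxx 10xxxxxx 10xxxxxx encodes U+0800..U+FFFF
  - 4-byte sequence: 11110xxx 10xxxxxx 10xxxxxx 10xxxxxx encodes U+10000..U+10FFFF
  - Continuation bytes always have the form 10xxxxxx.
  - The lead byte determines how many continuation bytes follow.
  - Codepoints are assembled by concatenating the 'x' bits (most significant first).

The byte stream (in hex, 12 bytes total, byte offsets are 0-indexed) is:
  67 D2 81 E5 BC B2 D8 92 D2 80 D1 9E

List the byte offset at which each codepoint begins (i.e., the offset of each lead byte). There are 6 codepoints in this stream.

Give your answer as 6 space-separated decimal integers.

Answer: 0 1 3 6 8 10

Derivation:
Byte[0]=67: 1-byte ASCII. cp=U+0067
Byte[1]=D2: 2-byte lead, need 1 cont bytes. acc=0x12
Byte[2]=81: continuation. acc=(acc<<6)|0x01=0x481
Completed: cp=U+0481 (starts at byte 1)
Byte[3]=E5: 3-byte lead, need 2 cont bytes. acc=0x5
Byte[4]=BC: continuation. acc=(acc<<6)|0x3C=0x17C
Byte[5]=B2: continuation. acc=(acc<<6)|0x32=0x5F32
Completed: cp=U+5F32 (starts at byte 3)
Byte[6]=D8: 2-byte lead, need 1 cont bytes. acc=0x18
Byte[7]=92: continuation. acc=(acc<<6)|0x12=0x612
Completed: cp=U+0612 (starts at byte 6)
Byte[8]=D2: 2-byte lead, need 1 cont bytes. acc=0x12
Byte[9]=80: continuation. acc=(acc<<6)|0x00=0x480
Completed: cp=U+0480 (starts at byte 8)
Byte[10]=D1: 2-byte lead, need 1 cont bytes. acc=0x11
Byte[11]=9E: continuation. acc=(acc<<6)|0x1E=0x45E
Completed: cp=U+045E (starts at byte 10)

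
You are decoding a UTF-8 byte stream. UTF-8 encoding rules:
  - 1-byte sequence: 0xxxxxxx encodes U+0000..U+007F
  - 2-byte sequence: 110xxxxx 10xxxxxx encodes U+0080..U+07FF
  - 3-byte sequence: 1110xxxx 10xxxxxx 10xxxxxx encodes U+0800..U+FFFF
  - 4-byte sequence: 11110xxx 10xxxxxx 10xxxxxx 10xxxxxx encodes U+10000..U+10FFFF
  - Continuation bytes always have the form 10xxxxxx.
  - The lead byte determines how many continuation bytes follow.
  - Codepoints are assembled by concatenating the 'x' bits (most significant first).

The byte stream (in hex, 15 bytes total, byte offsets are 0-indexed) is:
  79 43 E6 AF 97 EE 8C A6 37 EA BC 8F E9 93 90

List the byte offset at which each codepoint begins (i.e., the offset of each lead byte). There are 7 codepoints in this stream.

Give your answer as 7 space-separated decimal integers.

Byte[0]=79: 1-byte ASCII. cp=U+0079
Byte[1]=43: 1-byte ASCII. cp=U+0043
Byte[2]=E6: 3-byte lead, need 2 cont bytes. acc=0x6
Byte[3]=AF: continuation. acc=(acc<<6)|0x2F=0x1AF
Byte[4]=97: continuation. acc=(acc<<6)|0x17=0x6BD7
Completed: cp=U+6BD7 (starts at byte 2)
Byte[5]=EE: 3-byte lead, need 2 cont bytes. acc=0xE
Byte[6]=8C: continuation. acc=(acc<<6)|0x0C=0x38C
Byte[7]=A6: continuation. acc=(acc<<6)|0x26=0xE326
Completed: cp=U+E326 (starts at byte 5)
Byte[8]=37: 1-byte ASCII. cp=U+0037
Byte[9]=EA: 3-byte lead, need 2 cont bytes. acc=0xA
Byte[10]=BC: continuation. acc=(acc<<6)|0x3C=0x2BC
Byte[11]=8F: continuation. acc=(acc<<6)|0x0F=0xAF0F
Completed: cp=U+AF0F (starts at byte 9)
Byte[12]=E9: 3-byte lead, need 2 cont bytes. acc=0x9
Byte[13]=93: continuation. acc=(acc<<6)|0x13=0x253
Byte[14]=90: continuation. acc=(acc<<6)|0x10=0x94D0
Completed: cp=U+94D0 (starts at byte 12)

Answer: 0 1 2 5 8 9 12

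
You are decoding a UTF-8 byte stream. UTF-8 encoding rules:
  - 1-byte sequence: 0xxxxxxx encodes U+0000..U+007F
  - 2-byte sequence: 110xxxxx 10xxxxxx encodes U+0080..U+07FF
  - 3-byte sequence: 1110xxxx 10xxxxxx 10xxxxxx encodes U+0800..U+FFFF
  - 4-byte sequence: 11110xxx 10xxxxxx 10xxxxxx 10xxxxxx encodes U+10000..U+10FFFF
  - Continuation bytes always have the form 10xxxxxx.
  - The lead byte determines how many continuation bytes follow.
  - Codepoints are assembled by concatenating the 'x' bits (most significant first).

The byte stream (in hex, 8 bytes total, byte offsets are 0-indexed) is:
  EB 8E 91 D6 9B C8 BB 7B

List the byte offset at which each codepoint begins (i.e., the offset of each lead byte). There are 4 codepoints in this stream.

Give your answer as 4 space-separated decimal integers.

Byte[0]=EB: 3-byte lead, need 2 cont bytes. acc=0xB
Byte[1]=8E: continuation. acc=(acc<<6)|0x0E=0x2CE
Byte[2]=91: continuation. acc=(acc<<6)|0x11=0xB391
Completed: cp=U+B391 (starts at byte 0)
Byte[3]=D6: 2-byte lead, need 1 cont bytes. acc=0x16
Byte[4]=9B: continuation. acc=(acc<<6)|0x1B=0x59B
Completed: cp=U+059B (starts at byte 3)
Byte[5]=C8: 2-byte lead, need 1 cont bytes. acc=0x8
Byte[6]=BB: continuation. acc=(acc<<6)|0x3B=0x23B
Completed: cp=U+023B (starts at byte 5)
Byte[7]=7B: 1-byte ASCII. cp=U+007B

Answer: 0 3 5 7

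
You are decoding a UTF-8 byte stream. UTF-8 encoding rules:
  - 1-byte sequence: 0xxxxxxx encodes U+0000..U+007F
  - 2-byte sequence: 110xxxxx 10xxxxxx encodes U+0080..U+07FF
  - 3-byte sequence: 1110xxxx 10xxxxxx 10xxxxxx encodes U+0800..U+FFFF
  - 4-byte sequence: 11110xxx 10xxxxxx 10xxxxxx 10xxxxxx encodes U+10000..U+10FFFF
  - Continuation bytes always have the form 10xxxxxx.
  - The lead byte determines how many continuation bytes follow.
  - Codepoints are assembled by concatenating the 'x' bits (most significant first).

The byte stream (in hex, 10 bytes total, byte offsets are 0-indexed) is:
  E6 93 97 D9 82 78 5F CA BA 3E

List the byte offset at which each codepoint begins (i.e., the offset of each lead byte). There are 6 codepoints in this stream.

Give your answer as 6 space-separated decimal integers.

Answer: 0 3 5 6 7 9

Derivation:
Byte[0]=E6: 3-byte lead, need 2 cont bytes. acc=0x6
Byte[1]=93: continuation. acc=(acc<<6)|0x13=0x193
Byte[2]=97: continuation. acc=(acc<<6)|0x17=0x64D7
Completed: cp=U+64D7 (starts at byte 0)
Byte[3]=D9: 2-byte lead, need 1 cont bytes. acc=0x19
Byte[4]=82: continuation. acc=(acc<<6)|0x02=0x642
Completed: cp=U+0642 (starts at byte 3)
Byte[5]=78: 1-byte ASCII. cp=U+0078
Byte[6]=5F: 1-byte ASCII. cp=U+005F
Byte[7]=CA: 2-byte lead, need 1 cont bytes. acc=0xA
Byte[8]=BA: continuation. acc=(acc<<6)|0x3A=0x2BA
Completed: cp=U+02BA (starts at byte 7)
Byte[9]=3E: 1-byte ASCII. cp=U+003E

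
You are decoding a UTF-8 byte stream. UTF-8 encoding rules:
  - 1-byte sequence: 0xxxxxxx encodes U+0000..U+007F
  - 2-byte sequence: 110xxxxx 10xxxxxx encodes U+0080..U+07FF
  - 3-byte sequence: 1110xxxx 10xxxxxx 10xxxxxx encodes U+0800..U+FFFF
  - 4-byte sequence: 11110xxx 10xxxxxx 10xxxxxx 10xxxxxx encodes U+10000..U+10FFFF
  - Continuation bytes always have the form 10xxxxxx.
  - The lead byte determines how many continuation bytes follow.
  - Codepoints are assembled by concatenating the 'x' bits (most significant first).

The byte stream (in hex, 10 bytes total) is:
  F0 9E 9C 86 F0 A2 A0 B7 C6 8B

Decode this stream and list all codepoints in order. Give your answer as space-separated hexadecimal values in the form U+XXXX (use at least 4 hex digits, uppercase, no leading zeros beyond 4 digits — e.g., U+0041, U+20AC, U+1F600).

Answer: U+1E706 U+22837 U+018B

Derivation:
Byte[0]=F0: 4-byte lead, need 3 cont bytes. acc=0x0
Byte[1]=9E: continuation. acc=(acc<<6)|0x1E=0x1E
Byte[2]=9C: continuation. acc=(acc<<6)|0x1C=0x79C
Byte[3]=86: continuation. acc=(acc<<6)|0x06=0x1E706
Completed: cp=U+1E706 (starts at byte 0)
Byte[4]=F0: 4-byte lead, need 3 cont bytes. acc=0x0
Byte[5]=A2: continuation. acc=(acc<<6)|0x22=0x22
Byte[6]=A0: continuation. acc=(acc<<6)|0x20=0x8A0
Byte[7]=B7: continuation. acc=(acc<<6)|0x37=0x22837
Completed: cp=U+22837 (starts at byte 4)
Byte[8]=C6: 2-byte lead, need 1 cont bytes. acc=0x6
Byte[9]=8B: continuation. acc=(acc<<6)|0x0B=0x18B
Completed: cp=U+018B (starts at byte 8)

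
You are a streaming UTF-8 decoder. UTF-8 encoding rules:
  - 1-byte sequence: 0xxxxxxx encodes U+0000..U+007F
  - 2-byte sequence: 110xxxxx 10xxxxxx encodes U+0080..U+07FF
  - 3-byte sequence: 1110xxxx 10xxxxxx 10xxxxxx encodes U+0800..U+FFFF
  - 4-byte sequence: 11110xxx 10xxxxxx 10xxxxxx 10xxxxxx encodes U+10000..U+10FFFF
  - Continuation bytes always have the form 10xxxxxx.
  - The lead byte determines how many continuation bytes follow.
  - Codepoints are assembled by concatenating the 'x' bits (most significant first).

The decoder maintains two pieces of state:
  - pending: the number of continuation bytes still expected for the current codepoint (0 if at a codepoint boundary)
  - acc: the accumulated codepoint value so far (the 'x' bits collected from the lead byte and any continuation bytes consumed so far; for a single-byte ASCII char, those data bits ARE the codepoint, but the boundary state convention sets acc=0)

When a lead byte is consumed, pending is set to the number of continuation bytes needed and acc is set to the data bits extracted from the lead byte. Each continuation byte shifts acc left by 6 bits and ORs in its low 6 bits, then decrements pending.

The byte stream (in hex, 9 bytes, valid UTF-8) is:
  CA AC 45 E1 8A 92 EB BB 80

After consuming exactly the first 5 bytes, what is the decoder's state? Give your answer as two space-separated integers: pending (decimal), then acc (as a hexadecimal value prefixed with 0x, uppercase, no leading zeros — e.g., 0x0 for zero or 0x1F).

Byte[0]=CA: 2-byte lead. pending=1, acc=0xA
Byte[1]=AC: continuation. acc=(acc<<6)|0x2C=0x2AC, pending=0
Byte[2]=45: 1-byte. pending=0, acc=0x0
Byte[3]=E1: 3-byte lead. pending=2, acc=0x1
Byte[4]=8A: continuation. acc=(acc<<6)|0x0A=0x4A, pending=1

Answer: 1 0x4A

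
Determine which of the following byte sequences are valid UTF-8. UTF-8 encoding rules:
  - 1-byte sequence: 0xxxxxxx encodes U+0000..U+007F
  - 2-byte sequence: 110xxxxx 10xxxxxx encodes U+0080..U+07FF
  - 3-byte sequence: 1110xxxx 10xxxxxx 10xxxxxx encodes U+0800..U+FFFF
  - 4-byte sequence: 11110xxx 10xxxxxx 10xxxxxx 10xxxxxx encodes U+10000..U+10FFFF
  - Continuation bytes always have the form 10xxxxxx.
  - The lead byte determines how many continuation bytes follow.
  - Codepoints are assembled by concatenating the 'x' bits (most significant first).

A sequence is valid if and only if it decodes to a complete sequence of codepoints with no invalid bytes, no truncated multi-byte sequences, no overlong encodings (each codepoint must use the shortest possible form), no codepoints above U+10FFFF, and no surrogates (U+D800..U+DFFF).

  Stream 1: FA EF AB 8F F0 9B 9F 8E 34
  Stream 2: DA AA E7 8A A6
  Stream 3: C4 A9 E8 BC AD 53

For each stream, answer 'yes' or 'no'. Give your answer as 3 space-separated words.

Answer: no yes yes

Derivation:
Stream 1: error at byte offset 0. INVALID
Stream 2: decodes cleanly. VALID
Stream 3: decodes cleanly. VALID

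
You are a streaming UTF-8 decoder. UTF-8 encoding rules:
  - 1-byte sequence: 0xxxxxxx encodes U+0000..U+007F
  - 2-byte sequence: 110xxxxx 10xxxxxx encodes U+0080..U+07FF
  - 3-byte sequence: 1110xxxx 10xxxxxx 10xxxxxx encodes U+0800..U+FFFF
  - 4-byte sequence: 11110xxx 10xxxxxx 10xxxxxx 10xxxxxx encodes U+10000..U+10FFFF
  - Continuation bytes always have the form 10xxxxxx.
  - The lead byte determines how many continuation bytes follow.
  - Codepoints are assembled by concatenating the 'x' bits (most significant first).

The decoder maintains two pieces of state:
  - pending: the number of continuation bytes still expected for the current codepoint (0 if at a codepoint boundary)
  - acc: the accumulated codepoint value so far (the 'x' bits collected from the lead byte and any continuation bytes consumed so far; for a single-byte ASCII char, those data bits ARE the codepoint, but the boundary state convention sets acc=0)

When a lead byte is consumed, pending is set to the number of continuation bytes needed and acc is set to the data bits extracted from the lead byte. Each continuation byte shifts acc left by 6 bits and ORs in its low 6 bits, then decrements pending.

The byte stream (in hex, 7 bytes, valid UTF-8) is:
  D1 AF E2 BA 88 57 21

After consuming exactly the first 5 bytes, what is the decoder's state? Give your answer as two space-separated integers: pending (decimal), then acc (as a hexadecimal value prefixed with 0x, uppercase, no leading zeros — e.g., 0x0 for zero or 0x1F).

Answer: 0 0x2E88

Derivation:
Byte[0]=D1: 2-byte lead. pending=1, acc=0x11
Byte[1]=AF: continuation. acc=(acc<<6)|0x2F=0x46F, pending=0
Byte[2]=E2: 3-byte lead. pending=2, acc=0x2
Byte[3]=BA: continuation. acc=(acc<<6)|0x3A=0xBA, pending=1
Byte[4]=88: continuation. acc=(acc<<6)|0x08=0x2E88, pending=0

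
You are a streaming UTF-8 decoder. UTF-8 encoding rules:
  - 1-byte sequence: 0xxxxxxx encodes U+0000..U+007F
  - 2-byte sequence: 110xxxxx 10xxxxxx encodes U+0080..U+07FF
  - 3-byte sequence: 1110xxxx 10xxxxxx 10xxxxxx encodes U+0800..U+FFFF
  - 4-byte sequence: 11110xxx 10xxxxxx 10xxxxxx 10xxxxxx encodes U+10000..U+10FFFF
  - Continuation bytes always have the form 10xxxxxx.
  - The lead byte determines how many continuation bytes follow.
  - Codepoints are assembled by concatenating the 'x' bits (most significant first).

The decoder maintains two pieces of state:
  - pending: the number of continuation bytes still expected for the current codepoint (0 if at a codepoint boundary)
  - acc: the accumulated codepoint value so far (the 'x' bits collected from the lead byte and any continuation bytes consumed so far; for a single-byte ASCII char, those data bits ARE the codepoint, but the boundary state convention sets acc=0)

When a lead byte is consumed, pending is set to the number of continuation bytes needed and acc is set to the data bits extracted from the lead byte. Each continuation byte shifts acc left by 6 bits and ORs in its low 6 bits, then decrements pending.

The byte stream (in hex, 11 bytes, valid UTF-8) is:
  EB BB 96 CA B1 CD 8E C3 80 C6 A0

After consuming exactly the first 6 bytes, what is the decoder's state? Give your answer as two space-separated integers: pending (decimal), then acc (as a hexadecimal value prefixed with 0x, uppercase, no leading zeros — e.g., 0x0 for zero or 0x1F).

Byte[0]=EB: 3-byte lead. pending=2, acc=0xB
Byte[1]=BB: continuation. acc=(acc<<6)|0x3B=0x2FB, pending=1
Byte[2]=96: continuation. acc=(acc<<6)|0x16=0xBED6, pending=0
Byte[3]=CA: 2-byte lead. pending=1, acc=0xA
Byte[4]=B1: continuation. acc=(acc<<6)|0x31=0x2B1, pending=0
Byte[5]=CD: 2-byte lead. pending=1, acc=0xD

Answer: 1 0xD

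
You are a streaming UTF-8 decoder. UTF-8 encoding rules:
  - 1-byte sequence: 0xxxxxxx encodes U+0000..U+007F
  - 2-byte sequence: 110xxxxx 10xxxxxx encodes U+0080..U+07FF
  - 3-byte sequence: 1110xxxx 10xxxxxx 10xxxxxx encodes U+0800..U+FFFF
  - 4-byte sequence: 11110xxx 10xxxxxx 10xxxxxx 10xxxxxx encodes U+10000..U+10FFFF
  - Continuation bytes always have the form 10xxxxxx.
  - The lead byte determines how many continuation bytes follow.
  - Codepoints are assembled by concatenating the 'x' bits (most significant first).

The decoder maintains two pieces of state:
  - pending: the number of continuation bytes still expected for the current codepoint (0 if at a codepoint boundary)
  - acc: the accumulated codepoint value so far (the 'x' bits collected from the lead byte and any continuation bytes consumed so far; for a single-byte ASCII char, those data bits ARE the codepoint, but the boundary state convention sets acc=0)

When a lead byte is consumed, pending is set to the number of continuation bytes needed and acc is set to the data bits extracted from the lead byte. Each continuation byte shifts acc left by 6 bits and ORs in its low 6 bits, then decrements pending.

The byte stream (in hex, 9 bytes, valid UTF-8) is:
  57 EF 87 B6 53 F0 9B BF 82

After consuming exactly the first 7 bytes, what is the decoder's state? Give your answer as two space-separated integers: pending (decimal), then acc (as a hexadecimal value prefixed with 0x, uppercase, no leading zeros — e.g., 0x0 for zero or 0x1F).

Byte[0]=57: 1-byte. pending=0, acc=0x0
Byte[1]=EF: 3-byte lead. pending=2, acc=0xF
Byte[2]=87: continuation. acc=(acc<<6)|0x07=0x3C7, pending=1
Byte[3]=B6: continuation. acc=(acc<<6)|0x36=0xF1F6, pending=0
Byte[4]=53: 1-byte. pending=0, acc=0x0
Byte[5]=F0: 4-byte lead. pending=3, acc=0x0
Byte[6]=9B: continuation. acc=(acc<<6)|0x1B=0x1B, pending=2

Answer: 2 0x1B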